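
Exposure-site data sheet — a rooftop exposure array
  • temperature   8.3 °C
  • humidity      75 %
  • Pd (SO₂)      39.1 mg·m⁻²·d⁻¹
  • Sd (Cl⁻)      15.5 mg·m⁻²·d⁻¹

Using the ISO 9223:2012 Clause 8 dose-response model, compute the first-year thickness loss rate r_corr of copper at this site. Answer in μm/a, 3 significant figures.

r_corr = 1.41 μm/a

copper: temperature factor f = +0.126·(-1.7) = -0.2142
  SO₂ term: 0.0053·39.1^0.26·exp(0.059·75-0.2142) = 0.9268
  Cl⁻ term: 0.01025·15.5^0.27·exp(0.036·75+0.049·8.3) = 0.4801
  sum: 0.9268 + 0.4801 → r_corr = 1.407 μm/a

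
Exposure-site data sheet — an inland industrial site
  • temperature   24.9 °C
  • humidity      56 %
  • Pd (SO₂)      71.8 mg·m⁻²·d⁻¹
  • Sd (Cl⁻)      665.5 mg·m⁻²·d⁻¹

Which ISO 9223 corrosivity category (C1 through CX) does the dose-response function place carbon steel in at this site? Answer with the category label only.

carbon steel: temperature factor f = -0.054·(14.9) = -0.8046
  Pd branch = 1.77·Pd^0.52·e^(0.02·RH+f) = 22.39 μm/a
  Sd branch = 0.102·Sd^0.62·e^(0.033·RH+0.04·T) = 98.65 μm/a
  r_corr = 22.39 + 98.65 = 121 μm/a
Category bounds: 80…200 μm/a bracket r_corr ⇒ C5

C5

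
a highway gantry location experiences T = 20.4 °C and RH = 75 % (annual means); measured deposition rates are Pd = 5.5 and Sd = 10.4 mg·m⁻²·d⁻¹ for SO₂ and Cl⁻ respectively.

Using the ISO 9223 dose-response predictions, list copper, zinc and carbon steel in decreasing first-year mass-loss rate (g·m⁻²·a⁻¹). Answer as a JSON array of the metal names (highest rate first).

["carbon steel", "copper", "zinc"]

copper: f(T) = -0.080·(T−10) [T>10 °C] = -0.8320
  SO₂ term: 0.0053·5.5^0.26·exp(0.059·75-0.8320) = 0.3
  Sd branch = 0.01025·Sd^0.27·e^(0.036·RH+0.049·T) = 0.7799 μm/a
  r_corr = 0.3 + 0.7799 = 1.08 μm/a
  mass loss = 1.08 μm/a × 8.96 g/cm³ = 9.676 g·m⁻²·a⁻¹
zinc: f(T) = -0.071·(T−10) [T>10 °C] = -0.7384
  SO₂ term: 0.0129·5.5^0.44·exp(0.046·75-0.7384) = 0.4111
  Sd branch = 0.0175·Sd^0.57·e^(0.008·RH+0.085·T) = 0.6861 μm/a
  r_corr = 0.4111 + 0.6861 = 1.097 μm/a
  mass loss = 1.097 μm/a × 7.14 g/cm³ = 7.834 g·m⁻²·a⁻¹
carbon steel: T>10 °C ⇒ hinge -0.054·(20.4−10) = -0.5616
  Pd branch = 1.77·Pd^0.52·e^(0.02·RH+f) = 10.98 μm/a
  Sd branch = 0.102·Sd^0.62·e^(0.033·RH+0.04·T) = 11.71 μm/a
  sum: 10.98 + 11.71 → r_corr = 22.68 μm/a
  mass loss = 22.68 μm/a × 7.85 g/cm³ = 178.1 g·m⁻²·a⁻¹
Ordering by g·m⁻²·a⁻¹: carbon steel (178) > copper (9.68) > zinc (7.83)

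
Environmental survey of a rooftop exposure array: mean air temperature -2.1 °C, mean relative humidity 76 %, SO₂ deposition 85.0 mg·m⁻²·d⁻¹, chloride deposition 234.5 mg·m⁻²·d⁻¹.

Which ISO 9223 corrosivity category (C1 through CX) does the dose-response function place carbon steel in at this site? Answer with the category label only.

carbon steel: f(T) = +0.150·(T−10) [T≤10 °C] = -1.8150
  Pd branch = 1.77·Pd^0.52·e^(0.02·RH+f) = 13.28 μm/a
  Cl⁻ term: 0.102·234.5^0.62·exp(0.033·76+0.04·-2.1) = 33.95
  sum: 13.28 + 33.95 → r_corr = 47.23 μm/a
Category bounds: 25…50 μm/a bracket r_corr ⇒ C3

C3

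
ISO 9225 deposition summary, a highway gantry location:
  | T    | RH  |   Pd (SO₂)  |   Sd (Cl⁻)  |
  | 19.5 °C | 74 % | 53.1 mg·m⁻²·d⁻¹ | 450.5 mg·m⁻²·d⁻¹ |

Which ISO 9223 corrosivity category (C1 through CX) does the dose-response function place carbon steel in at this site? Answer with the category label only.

C5

carbon steel: temperature factor f = -0.054·(9.5) = -0.5130
  Pd branch = 1.77·Pd^0.52·e^(0.02·RH+f) = 36.73 μm/a
  Sd branch = 0.102·Sd^0.62·e^(0.033·RH+0.04·T) = 113 μm/a
  sum: 36.73 + 113 → r_corr = 149.8 μm/a
150 μm/a falls in (80, 200] for carbon steel → category C5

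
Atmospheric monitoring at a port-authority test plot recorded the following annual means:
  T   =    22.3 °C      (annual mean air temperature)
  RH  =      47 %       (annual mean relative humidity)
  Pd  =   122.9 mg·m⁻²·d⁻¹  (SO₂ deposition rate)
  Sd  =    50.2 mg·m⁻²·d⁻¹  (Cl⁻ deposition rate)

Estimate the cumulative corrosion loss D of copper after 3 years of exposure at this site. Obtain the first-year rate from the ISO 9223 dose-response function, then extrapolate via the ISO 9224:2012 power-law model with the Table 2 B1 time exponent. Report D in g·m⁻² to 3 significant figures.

copper: T>10 °C ⇒ hinge -0.080·(22.3−10) = -0.9840
  sulphur-dioxide contribution → 0.1108 μm/a
  chloride contribution → 0.4779 μm/a
  ⇒ r_corr(copper) = 0.5886 μm/a
Power-law: D(3) = r_corr · 3^0.667
  D(3) = 0.5886 × 3^0.667 = 0.5886 × 2.081 = 1.225 μm
  Mass loss = 1.225 μm × 8.96 g/cm³ = 10.97 g·m⁻²

D(3) = 11.0 g·m⁻²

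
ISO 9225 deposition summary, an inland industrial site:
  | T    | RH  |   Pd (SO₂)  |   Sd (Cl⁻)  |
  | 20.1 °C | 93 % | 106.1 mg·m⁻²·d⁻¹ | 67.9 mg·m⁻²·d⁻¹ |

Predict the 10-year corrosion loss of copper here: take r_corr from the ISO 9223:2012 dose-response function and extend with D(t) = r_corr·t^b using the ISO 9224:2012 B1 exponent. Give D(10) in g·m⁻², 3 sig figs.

D(10) = 181 g·m⁻²

copper: f(T) = -0.080·(T−10) [T>10 °C] = -0.8080
  Pd branch = 0.0053·Pd^0.26·e^(0.059·RH+f) = 1.919 μm/a
  Cl⁻ term: 0.01025·67.9^0.27·exp(0.036·93+0.049·20.1) = 2.438
  r_corr = 1.919 + 2.438 = 4.357 μm/a
Long-term exponent b (ISO 9224 Table 2, B1) = 0.667
  D(10) = 4.357 × 10^0.667 = 4.357 × 4.645 = 20.24 μm
  Mass loss = 20.24 μm × 8.96 g/cm³ = 181.3 g·m⁻²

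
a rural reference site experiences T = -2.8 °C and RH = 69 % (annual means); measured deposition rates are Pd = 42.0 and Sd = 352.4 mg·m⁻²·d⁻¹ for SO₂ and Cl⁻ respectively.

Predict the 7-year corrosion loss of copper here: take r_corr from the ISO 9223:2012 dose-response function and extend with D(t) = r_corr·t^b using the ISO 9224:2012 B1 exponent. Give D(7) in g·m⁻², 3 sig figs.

copper: temperature factor f = +0.126·(-12.8) = -1.6128
  Pd branch = 0.0053·Pd^0.26·e^(0.059·RH+f) = 0.1636 μm/a
  Cl⁻ term: 0.01025·352.4^0.27·exp(0.036·69+0.049·-2.8) = 0.5219
  r_corr = 0.1636 + 0.5219 = 0.6856 μm/a
Long-term exponent b (ISO 9224 Table 2, B1) = 0.667
  D(7) = 0.6856 × 7^0.667 = 0.6856 × 3.662 = 2.51 μm
  Mass loss = 2.51 μm × 8.96 g/cm³ = 22.49 g·m⁻²

D(7) = 22.5 g·m⁻²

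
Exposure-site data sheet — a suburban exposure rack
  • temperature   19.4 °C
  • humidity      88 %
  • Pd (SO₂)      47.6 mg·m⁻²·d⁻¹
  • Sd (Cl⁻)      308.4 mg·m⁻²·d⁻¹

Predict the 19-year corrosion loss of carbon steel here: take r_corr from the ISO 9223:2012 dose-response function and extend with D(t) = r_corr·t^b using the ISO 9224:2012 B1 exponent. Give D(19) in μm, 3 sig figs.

carbon steel: f(T) = -0.054·(T−10) [T>10 °C] = -0.5076
  SO₂ term: 1.77·47.6^0.52·exp(0.02·88-0.5076) = 46.16
  Cl⁻ term: 0.102·308.4^0.62·exp(0.033·88+0.04·19.4) = 141.3
  r_corr = 46.16 + 141.3 = 187.4 μm/a
Power-law: D(19) = r_corr · 19^0.523
  D(19) = 187.4 × 19^0.523 = 187.4 × 4.664 = 874.2 μm

D(19) = 874 μm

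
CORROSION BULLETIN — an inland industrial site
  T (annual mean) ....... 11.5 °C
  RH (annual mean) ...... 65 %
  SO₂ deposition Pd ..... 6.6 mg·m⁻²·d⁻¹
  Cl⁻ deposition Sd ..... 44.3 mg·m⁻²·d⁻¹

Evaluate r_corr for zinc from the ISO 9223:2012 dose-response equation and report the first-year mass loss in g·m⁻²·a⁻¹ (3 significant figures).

zinc: temperature factor f = -0.071·(1.5) = -0.1065
  Pd branch = 0.0129·Pd^0.44·e^(0.046·RH+f) = 0.529 μm/a
  Cl⁻ term: 0.0175·44.3^0.57·exp(0.008·65+0.085·11.5) = 0.679
  r_corr = 0.529 + 0.679 = 1.208 μm/a
Convert to mass loss: 1.208 μm/a × 7.14 g/cm³ = 8.625 g·m⁻²·a⁻¹

r_corr = 8.63 g·m⁻²·a⁻¹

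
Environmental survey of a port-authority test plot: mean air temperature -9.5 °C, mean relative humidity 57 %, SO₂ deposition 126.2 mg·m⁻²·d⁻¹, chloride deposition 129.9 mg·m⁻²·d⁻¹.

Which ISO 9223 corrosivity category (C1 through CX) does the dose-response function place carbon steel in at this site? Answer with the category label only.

C2

carbon steel: temperature factor f = +0.150·(-19.5) = -2.9250
  SO₂ term: 1.77·126.2^0.52·exp(0.02·57-2.9250) = 3.675
  Sd branch = 0.102·Sd^0.62·e^(0.033·RH+0.04·T) = 9.352 μm/a
  r_corr = 3.675 + 9.352 = 13.03 μm/a
Category bounds: 1.3…25 μm/a bracket r_corr ⇒ C2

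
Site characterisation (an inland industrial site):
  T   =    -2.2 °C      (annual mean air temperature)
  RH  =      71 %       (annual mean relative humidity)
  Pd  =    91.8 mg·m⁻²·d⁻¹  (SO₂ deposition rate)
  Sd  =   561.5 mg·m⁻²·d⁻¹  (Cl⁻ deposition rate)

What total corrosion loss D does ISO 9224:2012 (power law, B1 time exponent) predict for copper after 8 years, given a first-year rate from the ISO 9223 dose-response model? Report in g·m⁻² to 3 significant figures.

D(8) = 32.2 g·m⁻²

copper: T≤10 °C ⇒ hinge +0.126·(-2.2−10) = -1.5372
  SO₂ term: 0.0053·91.8^0.26·exp(0.059·71-1.5372) = 0.2434
  Cl⁻ term: 0.01025·561.5^0.27·exp(0.036·71+0.049·-2.2) = 0.6551
  sum: 0.2434 + 0.6551 → r_corr = 0.8984 μm/a
Power-law: D(8) = r_corr · 8^0.667
  D(8) = 0.8984 × 8^0.667 = 0.8984 × 4.003 = 3.596 μm
  Mass loss = 3.596 μm × 8.96 g/cm³ = 32.22 g·m⁻²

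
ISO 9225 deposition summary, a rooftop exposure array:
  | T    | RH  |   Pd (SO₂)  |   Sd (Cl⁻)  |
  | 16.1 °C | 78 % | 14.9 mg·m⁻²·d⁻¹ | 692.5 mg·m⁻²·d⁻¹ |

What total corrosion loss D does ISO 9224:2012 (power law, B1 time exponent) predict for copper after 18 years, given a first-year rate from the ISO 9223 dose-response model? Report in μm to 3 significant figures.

copper: f(T) = -0.080·(T−10) [T>10 °C] = -0.4880
  sulphur-dioxide contribution → 0.6546 μm/a
  chloride contribution → 2.187 μm/a
  ⇒ r_corr(copper) = 2.841 μm/a
ISO 9224: D(t) = r_corr · t^b with b = 0.667 (copper, B1)
  D(18) = 2.841 × 18^0.667 = 2.841 × 6.875 = 19.53 μm

D(18) = 19.5 μm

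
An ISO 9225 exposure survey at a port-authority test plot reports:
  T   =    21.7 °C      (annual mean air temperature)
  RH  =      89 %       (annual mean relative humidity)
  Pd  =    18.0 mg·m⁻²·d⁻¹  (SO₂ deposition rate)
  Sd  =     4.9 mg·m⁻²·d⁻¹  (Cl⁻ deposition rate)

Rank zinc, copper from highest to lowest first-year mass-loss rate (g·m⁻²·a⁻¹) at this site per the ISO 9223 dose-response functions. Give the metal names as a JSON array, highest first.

["copper", "zinc"]

zinc: temperature factor f = -0.071·(11.7) = -0.8307
  SO₂ term: 0.0129·18.0^0.44·exp(0.046·89-0.8307) = 1.203
  Sd branch = 0.0175·Sd^0.57·e^(0.008·RH+0.085·T) = 0.5581 μm/a
  r_corr = 1.203 + 0.5581 = 1.761 μm/a
  mass loss = 1.761 μm/a × 7.14 g/cm³ = 12.57 g·m⁻²·a⁻¹
copper: T>10 °C ⇒ hinge -0.080·(21.7−10) = -0.9360
  Pd branch = 0.0053·Pd^0.26·e^(0.059·RH+f) = 0.8407 μm/a
  Sd branch = 0.01025·Sd^0.27·e^(0.036·RH+0.049·T) = 1.123 μm/a
  r_corr = 0.8407 + 1.123 = 1.964 μm/a
  mass loss = 1.964 μm/a × 8.96 g/cm³ = 17.59 g·m⁻²·a⁻¹
Ordering by g·m⁻²·a⁻¹: copper (17.6) > zinc (12.6)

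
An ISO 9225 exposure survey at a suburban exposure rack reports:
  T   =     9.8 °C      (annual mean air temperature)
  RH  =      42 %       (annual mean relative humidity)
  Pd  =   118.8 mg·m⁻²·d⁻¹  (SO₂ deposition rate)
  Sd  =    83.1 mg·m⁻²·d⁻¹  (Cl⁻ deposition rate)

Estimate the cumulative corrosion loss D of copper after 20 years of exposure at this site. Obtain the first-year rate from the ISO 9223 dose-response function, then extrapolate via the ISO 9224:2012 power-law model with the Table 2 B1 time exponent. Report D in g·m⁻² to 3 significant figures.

D(20) = 30.5 g·m⁻²

copper: f(T) = +0.126·(T−10) [T≤10 °C] = -0.0252
  sulphur-dioxide contribution → 0.2133 μm/a
  chloride contribution → 0.2479 μm/a
  ⇒ r_corr(copper) = 0.4612 μm/a
Power-law: D(20) = r_corr · 20^0.667
  D(20) = 0.4612 × 20^0.667 = 0.4612 × 7.375 = 3.401 μm
  Mass loss = 3.401 μm × 8.96 g/cm³ = 30.47 g·m⁻²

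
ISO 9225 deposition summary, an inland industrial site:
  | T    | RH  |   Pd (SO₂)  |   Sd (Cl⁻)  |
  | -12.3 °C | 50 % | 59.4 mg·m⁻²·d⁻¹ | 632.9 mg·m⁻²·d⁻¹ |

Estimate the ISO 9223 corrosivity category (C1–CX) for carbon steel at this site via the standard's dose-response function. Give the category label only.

carbon steel: temperature factor f = +0.150·(-22.3) = -3.3450
  SO₂ term: 1.77·59.4^0.52·exp(0.02·50-3.3450) = 1.419
  Cl⁻ term: 0.102·632.9^0.62·exp(0.033·50+0.04·-12.3) = 17.71
  sum: 1.419 + 17.71 → r_corr = 19.13 μm/a
ISO 9223 Table 2 (carbon steel): 1.3 < 19.1 ≤ 25 μm/a ⇒ C2

C2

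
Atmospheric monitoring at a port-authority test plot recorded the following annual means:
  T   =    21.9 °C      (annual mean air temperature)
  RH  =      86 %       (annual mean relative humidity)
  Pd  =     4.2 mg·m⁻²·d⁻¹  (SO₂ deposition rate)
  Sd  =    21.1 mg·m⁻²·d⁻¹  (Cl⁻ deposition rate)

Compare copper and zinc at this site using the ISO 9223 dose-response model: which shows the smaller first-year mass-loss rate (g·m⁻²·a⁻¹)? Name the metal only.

zinc

copper: f(T) = -0.080·(T−10) [T>10 °C] = -0.9520
  sulphur-dioxide contribution → 0.4748 μm/a
  chloride contribution → 1.51 μm/a
  ⇒ r_corr(copper) = 1.984 μm/a
  mass loss = 1.984 μm/a × 8.96 g/cm³ = 17.78 g·m⁻²·a⁻¹
zinc: T>10 °C ⇒ hinge -0.071·(21.9−10) = -0.8449
  sulphur-dioxide contribution → 0.5444 μm/a
  chloride contribution → 1.274 μm/a
  ⇒ r_corr(zinc) = 1.818 μm/a
  mass loss = 1.818 μm/a × 7.14 g/cm³ = 12.98 g·m⁻²·a⁻¹
Ordering by g·m⁻²·a⁻¹: copper (17.8) > zinc (13)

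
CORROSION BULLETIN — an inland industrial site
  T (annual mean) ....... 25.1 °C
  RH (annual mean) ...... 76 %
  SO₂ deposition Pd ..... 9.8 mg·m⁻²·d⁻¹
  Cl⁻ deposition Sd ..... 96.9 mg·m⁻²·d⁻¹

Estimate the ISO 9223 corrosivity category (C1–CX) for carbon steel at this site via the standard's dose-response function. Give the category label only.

C4

carbon steel: T>10 °C ⇒ hinge -0.054·(25.1−10) = -0.8154
  sulphur-dioxide contribution → 11.73 μm/a
  chloride contribution → 58.26 μm/a
  ⇒ r_corr(carbon steel) = 69.99 μm/a
ISO 9223 Table 2 (carbon steel): 50 < 70 ≤ 80 μm/a ⇒ C4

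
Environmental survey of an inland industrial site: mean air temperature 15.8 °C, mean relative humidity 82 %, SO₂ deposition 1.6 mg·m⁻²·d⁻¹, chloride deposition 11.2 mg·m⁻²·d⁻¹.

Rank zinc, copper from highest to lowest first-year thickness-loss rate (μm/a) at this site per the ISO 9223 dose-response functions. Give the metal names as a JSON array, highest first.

zinc: T>10 °C ⇒ hinge -0.071·(15.8−10) = -0.4118
  SO₂ term: 0.0129·1.6^0.44·exp(0.046·82-0.4118) = 0.4568
  Cl⁻ term: 0.0175·11.2^0.57·exp(0.008·82+0.085·15.8) = 0.512
  r_corr = 0.4568 + 0.512 = 0.9688 μm/a
copper: temperature factor f = -0.080·(5.8) = -0.4640
  SO₂ term: 0.0053·1.6^0.26·exp(0.059·82-0.4640) = 0.4753
  Sd branch = 0.01025·Sd^0.27·e^(0.036·RH+0.049·T) = 0.8171 μm/a
  r_corr = 0.4753 + 0.8171 = 1.292 μm/a
Ordering by μm/a: copper (1.29) > zinc (0.969)

["copper", "zinc"]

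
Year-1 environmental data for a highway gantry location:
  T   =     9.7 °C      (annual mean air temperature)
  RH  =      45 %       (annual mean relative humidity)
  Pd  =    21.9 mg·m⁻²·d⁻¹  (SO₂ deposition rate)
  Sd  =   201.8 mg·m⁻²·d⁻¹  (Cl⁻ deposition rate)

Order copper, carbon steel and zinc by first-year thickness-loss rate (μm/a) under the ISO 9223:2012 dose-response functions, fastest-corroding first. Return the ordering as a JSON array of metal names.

copper: T≤10 °C ⇒ hinge +0.126·(9.7−10) = -0.0378
  SO₂ term: 0.0053·21.9^0.26·exp(0.059·45-0.0378) = 0.162
  Cl⁻ term: 0.01025·201.8^0.27·exp(0.036·45+0.049·9.7) = 0.3492
  r_corr = 0.162 + 0.3492 = 0.5111 μm/a
carbon steel: T≤10 °C ⇒ hinge +0.150·(9.7−10) = -0.0450
  SO₂ term: 1.77·21.9^0.52·exp(0.02·45-0.0450) = 20.72
  Sd branch = 0.102·Sd^0.62·e^(0.033·RH+0.04·T) = 17.83 μm/a
  sum: 20.72 + 17.83 → r_corr = 38.54 μm/a
zinc: T≤10 °C ⇒ hinge +0.038·(9.7−10) = -0.0114
  SO₂ term: 0.0129·21.9^0.44·exp(0.046·45-0.0114) = 0.393
  Cl⁻ term: 0.0175·201.8^0.57·exp(0.008·45+0.085·9.7) = 1.178
  sum: 0.393 + 1.178 → r_corr = 1.571 μm/a
Ordering by μm/a: carbon steel (38.5) > zinc (1.57) > copper (0.511)

["carbon steel", "zinc", "copper"]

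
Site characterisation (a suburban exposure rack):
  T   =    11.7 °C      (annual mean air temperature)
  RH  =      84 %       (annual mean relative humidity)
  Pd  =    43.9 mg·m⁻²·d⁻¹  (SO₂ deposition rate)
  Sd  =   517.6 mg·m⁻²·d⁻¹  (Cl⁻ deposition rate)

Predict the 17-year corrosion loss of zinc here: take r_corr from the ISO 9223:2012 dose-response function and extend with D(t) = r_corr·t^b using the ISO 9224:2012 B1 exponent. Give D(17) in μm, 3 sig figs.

D(17) = 61.5 μm

zinc: T>10 °C ⇒ hinge -0.071·(11.7−10) = -0.1207
  sulphur-dioxide contribution → 2.877 μm/a
  chloride contribution → 3.264 μm/a
  ⇒ r_corr(zinc) = 6.141 μm/a
ISO 9224: D(t) = r_corr · t^b with b = 0.813 (zinc, B1)
  D(17) = 6.141 × 17^0.813 = 6.141 × 10.01 = 61.46 μm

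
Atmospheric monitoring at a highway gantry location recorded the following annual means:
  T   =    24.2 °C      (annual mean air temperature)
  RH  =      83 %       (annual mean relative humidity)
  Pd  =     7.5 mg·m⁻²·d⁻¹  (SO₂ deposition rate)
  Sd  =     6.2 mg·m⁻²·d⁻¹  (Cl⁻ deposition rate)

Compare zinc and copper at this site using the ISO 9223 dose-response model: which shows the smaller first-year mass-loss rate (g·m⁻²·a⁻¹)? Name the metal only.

zinc: f(T) = -0.071·(T−10) [T>10 °C] = -1.0082
  SO₂ term: 0.0129·7.5^0.44·exp(0.046·83-1.0082) = 0.5199
  Cl⁻ term: 0.0175·6.2^0.57·exp(0.008·83+0.085·24.2) = 0.7523
  sum: 0.5199 + 0.7523 → r_corr = 1.272 μm/a
  mass loss = 1.272 μm/a × 7.14 g/cm³ = 9.084 g·m⁻²·a⁻¹
copper: T>10 °C ⇒ hinge -0.080·(24.2−10) = -1.1360
  Pd branch = 0.0053·Pd^0.26·e^(0.059·RH+f) = 0.3847 μm/a
  Cl⁻ term: 0.01025·6.2^0.27·exp(0.036·83+0.049·24.2) = 1.09
  sum: 0.3847 + 1.09 → r_corr = 1.474 μm/a
  mass loss = 1.474 μm/a × 8.96 g/cm³ = 13.21 g·m⁻²·a⁻¹
Ordering by g·m⁻²·a⁻¹: copper (13.2) > zinc (9.08)

zinc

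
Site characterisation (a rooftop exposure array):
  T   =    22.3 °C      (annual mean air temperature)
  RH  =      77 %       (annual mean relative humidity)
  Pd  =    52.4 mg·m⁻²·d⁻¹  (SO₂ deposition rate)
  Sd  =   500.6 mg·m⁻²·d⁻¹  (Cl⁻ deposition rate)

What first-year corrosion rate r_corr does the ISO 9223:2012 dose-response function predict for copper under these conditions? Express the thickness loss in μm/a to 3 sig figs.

r_corr = 3.14 μm/a

copper: T>10 °C ⇒ hinge -0.080·(22.3−10) = -0.9840
  sulphur-dioxide contribution → 0.5211 μm/a
  chloride contribution → 2.618 μm/a
  ⇒ r_corr(copper) = 3.139 μm/a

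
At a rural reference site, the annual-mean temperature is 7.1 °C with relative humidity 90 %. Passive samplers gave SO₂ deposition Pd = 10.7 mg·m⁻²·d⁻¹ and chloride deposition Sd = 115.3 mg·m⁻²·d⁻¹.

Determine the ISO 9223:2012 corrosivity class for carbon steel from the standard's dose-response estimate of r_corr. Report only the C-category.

C4

carbon steel: temperature factor f = +0.150·(-2.9) = -0.4350
  Pd branch = 1.77·Pd^0.52·e^(0.02·RH+f) = 23.77 μm/a
  Cl⁻ term: 0.102·115.3^0.62·exp(0.033·90+0.04·7.1) = 50.13
  sum: 23.77 + 50.13 → r_corr = 73.91 μm/a
73.9 μm/a falls in (50, 80] for carbon steel → category C4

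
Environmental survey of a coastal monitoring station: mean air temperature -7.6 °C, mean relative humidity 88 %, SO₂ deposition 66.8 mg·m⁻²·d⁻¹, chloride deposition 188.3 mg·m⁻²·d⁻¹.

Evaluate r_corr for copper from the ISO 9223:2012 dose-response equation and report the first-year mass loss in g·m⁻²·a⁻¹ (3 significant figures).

r_corr = 8.96 g·m⁻²·a⁻¹

copper: temperature factor f = +0.126·(-17.6) = -2.2176
  Pd branch = 0.0053·Pd^0.26·e^(0.059·RH+f) = 0.3094 μm/a
  Cl⁻ term: 0.01025·188.3^0.27·exp(0.036·88+0.049·-7.6) = 0.6903
  sum: 0.3094 + 0.6903 → r_corr = 0.9997 μm/a
Convert to mass loss: 0.9997 μm/a × 8.96 g/cm³ = 8.957 g·m⁻²·a⁻¹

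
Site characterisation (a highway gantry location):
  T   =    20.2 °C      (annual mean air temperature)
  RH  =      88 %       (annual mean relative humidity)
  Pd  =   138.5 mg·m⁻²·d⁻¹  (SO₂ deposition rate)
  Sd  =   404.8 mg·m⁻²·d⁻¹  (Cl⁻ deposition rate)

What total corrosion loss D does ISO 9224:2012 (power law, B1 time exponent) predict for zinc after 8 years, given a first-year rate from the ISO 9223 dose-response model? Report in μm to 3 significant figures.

zinc: T>10 °C ⇒ hinge -0.071·(20.2−10) = -0.7242
  Pd branch = 0.0129·Pd^0.44·e^(0.046·RH+f) = 3.136 μm/a
  Cl⁻ term: 0.0175·404.8^0.57·exp(0.008·88+0.085·20.2) = 6.034
  sum: 3.136 + 6.034 → r_corr = 9.17 μm/a
ISO 9224: D(t) = r_corr · t^b with b = 0.813 (zinc, B1)
  D(8) = 9.17 × 8^0.813 = 9.17 × 5.423 = 49.72 μm

D(8) = 49.7 μm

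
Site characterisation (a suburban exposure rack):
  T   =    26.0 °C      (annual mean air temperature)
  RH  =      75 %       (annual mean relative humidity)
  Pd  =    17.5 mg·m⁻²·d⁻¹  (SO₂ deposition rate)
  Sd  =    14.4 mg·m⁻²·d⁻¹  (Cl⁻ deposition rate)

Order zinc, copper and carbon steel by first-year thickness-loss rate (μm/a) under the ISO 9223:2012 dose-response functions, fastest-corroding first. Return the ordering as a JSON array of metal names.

["carbon steel", "zinc", "copper"]

zinc: T>10 °C ⇒ hinge -0.071·(26.0−10) = -1.1360
  Pd branch = 0.0129·Pd^0.44·e^(0.046·RH+f) = 0.4597 μm/a
  Cl⁻ term: 0.0175·14.4^0.57·exp(0.008·75+0.085·26.0) = 1.329
  sum: 0.4597 + 1.329 → r_corr = 1.789 μm/a
copper: f(T) = -0.080·(T−10) [T>10 °C] = -1.2800
  SO₂ term: 0.0053·17.5^0.26·exp(0.059·75-1.2800) = 0.259
  Cl⁻ term: 0.01025·14.4^0.27·exp(0.036·75+0.049·26.0) = 1.12
  r_corr = 0.259 + 1.12 = 1.379 μm/a
carbon steel: temperature factor f = -0.054·(16.0) = -0.8640
  Pd branch = 1.77·Pd^0.52·e^(0.02·RH+f) = 14.81 μm/a
  Sd branch = 0.102·Sd^0.62·e^(0.033·RH+0.04·T) = 17.92 μm/a
  r_corr = 14.81 + 17.92 = 32.73 μm/a
Ordering by μm/a: carbon steel (32.7) > zinc (1.79) > copper (1.38)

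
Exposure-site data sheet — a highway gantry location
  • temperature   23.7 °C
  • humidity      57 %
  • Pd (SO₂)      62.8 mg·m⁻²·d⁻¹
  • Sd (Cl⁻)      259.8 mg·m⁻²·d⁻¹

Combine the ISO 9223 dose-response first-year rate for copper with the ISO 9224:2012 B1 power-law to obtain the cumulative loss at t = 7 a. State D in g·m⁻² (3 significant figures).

D(7) = 42.4 g·m⁻²

copper: temperature factor f = -0.080·(13.7) = -1.0960
  SO₂ term: 0.0053·62.8^0.26·exp(0.059·57-1.0960) = 0.1501
  Sd branch = 0.01025·Sd^0.27·e^(0.036·RH+0.049·T) = 1.143 μm/a
  sum: 0.1501 + 1.143 → r_corr = 1.293 μm/a
Long-term exponent b (ISO 9224 Table 2, B1) = 0.667
  D(7) = 1.293 × 7^0.667 = 1.293 × 3.662 = 4.736 μm
  Mass loss = 4.736 μm × 8.96 g/cm³ = 42.44 g·m⁻²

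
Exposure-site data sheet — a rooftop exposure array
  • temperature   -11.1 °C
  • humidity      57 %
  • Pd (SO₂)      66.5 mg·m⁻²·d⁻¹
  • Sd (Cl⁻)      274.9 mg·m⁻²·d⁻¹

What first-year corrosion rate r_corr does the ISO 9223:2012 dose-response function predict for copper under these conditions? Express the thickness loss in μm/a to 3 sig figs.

r_corr = 0.243 μm/a

copper: T≤10 °C ⇒ hinge +0.126·(-11.1−10) = -2.6586
  SO₂ term: 0.0053·66.5^0.26·exp(0.059·57-2.6586) = 0.03192
  Cl⁻ term: 0.01025·274.9^0.27·exp(0.036·57+0.049·-11.1) = 0.211
  r_corr = 0.03192 + 0.211 = 0.2429 μm/a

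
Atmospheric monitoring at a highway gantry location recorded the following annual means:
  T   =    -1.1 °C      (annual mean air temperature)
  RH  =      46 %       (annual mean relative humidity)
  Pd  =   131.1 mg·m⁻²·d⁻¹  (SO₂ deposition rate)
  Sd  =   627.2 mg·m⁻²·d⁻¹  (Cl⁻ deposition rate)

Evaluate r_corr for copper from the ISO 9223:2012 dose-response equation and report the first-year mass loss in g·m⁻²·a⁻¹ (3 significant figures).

copper: temperature factor f = +0.126·(-11.1) = -1.3986
  sulphur-dioxide contribution → 0.07017 μm/a
  chloride contribution → 0.2896 μm/a
  ⇒ r_corr(copper) = 0.3598 μm/a
Convert to mass loss: 0.3598 μm/a × 8.96 g/cm³ = 3.224 g·m⁻²·a⁻¹

r_corr = 3.22 g·m⁻²·a⁻¹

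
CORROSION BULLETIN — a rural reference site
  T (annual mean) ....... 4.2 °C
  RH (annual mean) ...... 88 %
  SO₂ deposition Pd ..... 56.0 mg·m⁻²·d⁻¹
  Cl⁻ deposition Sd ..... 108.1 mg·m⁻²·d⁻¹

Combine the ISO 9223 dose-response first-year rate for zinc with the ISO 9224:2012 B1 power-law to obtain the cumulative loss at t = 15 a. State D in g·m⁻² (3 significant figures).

D(15) = 272 g·m⁻²

zinc: f(T) = +0.038·(T−10) [T≤10 °C] = -0.2204
  Pd branch = 0.0129·Pd^0.44·e^(0.046·RH+f) = 3.484 μm/a
  Sd branch = 0.0175·Sd^0.57·e^(0.008·RH+0.085·T) = 0.7296 μm/a
  sum: 3.484 + 0.7296 → r_corr = 4.214 μm/a
Long-term exponent b (ISO 9224 Table 2, B1) = 0.813
  D(15) = 4.214 × 15^0.813 = 4.214 × 9.04 = 38.09 μm
  Mass loss = 38.09 μm × 7.14 g/cm³ = 272 g·m⁻²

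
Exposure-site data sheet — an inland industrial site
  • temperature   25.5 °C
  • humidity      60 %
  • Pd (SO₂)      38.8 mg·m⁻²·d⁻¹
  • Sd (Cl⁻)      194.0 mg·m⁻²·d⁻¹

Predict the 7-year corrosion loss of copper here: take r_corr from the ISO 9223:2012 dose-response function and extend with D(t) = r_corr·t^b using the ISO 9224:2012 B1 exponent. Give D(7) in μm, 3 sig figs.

D(7) = 5.21 μm

copper: temperature factor f = -0.080·(15.5) = -1.2400
  Pd branch = 0.0053·Pd^0.26·e^(0.059·RH+f) = 0.1369 μm/a
  Sd branch = 0.01025·Sd^0.27·e^(0.036·RH+0.049·T) = 1.286 μm/a
  r_corr = 0.1369 + 1.286 = 1.423 μm/a
Power-law: D(7) = r_corr · 7^0.667
  D(7) = 1.423 × 7^0.667 = 1.423 × 3.662 = 5.209 μm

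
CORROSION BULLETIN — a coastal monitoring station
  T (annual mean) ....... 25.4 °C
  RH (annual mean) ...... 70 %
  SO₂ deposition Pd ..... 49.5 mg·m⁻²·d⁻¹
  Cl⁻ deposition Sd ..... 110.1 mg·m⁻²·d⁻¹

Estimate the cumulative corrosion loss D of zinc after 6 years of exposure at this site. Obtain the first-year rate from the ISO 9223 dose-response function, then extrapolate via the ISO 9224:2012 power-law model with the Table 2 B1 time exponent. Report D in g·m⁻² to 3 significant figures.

D(6) = 137 g·m⁻²

zinc: T>10 °C ⇒ hinge -0.071·(25.4−10) = -1.0934
  sulphur-dioxide contribution → 0.6023 μm/a
  chloride contribution → 3.87 μm/a
  total first-year rate 4.472 μm/a
Power-law: D(6) = r_corr · 6^0.813
  D(6) = 4.472 × 6^0.813 = 4.472 × 4.292 = 19.19 μm
  Mass loss = 19.19 μm × 7.14 g/cm³ = 137 g·m⁻²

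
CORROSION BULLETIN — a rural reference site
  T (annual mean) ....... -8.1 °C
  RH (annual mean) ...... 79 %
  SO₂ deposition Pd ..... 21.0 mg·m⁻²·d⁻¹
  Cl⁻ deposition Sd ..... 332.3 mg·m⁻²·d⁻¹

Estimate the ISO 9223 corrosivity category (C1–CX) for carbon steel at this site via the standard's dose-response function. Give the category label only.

carbon steel: f(T) = +0.150·(T−10) [T≤10 °C] = -2.7150
  sulphur-dioxide contribution → 2.771 μm/a
  chloride contribution → 36.6 μm/a
  total first-year rate 39.37 μm/a
39.4 μm/a falls in (25, 50] for carbon steel → category C3

C3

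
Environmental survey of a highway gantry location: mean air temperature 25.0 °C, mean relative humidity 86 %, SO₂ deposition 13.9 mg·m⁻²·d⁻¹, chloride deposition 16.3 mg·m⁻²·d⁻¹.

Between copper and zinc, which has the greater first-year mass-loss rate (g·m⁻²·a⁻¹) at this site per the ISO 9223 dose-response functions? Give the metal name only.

copper

copper: f(T) = -0.080·(T−10) [T>10 °C] = -1.2000
  sulphur-dioxide contribution → 0.5057 μm/a
  chloride contribution → 1.639 μm/a
  total first-year rate 2.145 μm/a
  mass loss = 2.145 μm/a × 8.96 g/cm³ = 19.22 g·m⁻²·a⁻¹
zinc: T>10 °C ⇒ hinge -0.071·(25.0−10) = -1.0650
  sulphur-dioxide contribution → 0.7397 μm/a
  chloride contribution → 1.431 μm/a
  total first-year rate 2.171 μm/a
  mass loss = 2.171 μm/a × 7.14 g/cm³ = 15.5 g·m⁻²·a⁻¹
Ordering by g·m⁻²·a⁻¹: copper (19.2) > zinc (15.5)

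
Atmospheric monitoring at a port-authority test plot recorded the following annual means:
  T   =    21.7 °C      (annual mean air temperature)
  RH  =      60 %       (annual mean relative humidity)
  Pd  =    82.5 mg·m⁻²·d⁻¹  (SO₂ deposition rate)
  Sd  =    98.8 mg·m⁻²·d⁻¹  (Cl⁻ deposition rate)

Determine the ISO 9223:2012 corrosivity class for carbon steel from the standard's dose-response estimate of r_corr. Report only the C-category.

carbon steel: temperature factor f = -0.054·(11.7) = -0.6318
  Pd branch = 1.77·Pd^0.52·e^(0.02·RH+f) = 31 μm/a
  Sd branch = 0.102·Sd^0.62·e^(0.033·RH+0.04·T) = 30.35 μm/a
  sum: 31 + 30.35 → r_corr = 61.35 μm/a
Category bounds: 50…80 μm/a bracket r_corr ⇒ C4

C4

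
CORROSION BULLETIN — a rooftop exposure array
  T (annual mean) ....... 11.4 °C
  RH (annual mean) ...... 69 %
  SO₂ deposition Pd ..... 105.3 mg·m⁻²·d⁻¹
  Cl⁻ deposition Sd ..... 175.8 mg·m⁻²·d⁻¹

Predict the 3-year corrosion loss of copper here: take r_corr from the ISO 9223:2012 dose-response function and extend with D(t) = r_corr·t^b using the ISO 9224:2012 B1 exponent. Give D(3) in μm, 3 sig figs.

copper: temperature factor f = -0.080·(1.4) = -0.1120
  Pd branch = 0.0053·Pd^0.26·e^(0.059·RH+f) = 0.9321 μm/a
  Cl⁻ term: 0.01025·175.8^0.27·exp(0.036·69+0.049·11.4) = 0.8675
  r_corr = 0.9321 + 0.8675 = 1.8 μm/a
Long-term exponent b (ISO 9224 Table 2, B1) = 0.667
  D(3) = 1.8 × 3^0.667 = 1.8 × 2.081 = 3.745 μm

D(3) = 3.74 μm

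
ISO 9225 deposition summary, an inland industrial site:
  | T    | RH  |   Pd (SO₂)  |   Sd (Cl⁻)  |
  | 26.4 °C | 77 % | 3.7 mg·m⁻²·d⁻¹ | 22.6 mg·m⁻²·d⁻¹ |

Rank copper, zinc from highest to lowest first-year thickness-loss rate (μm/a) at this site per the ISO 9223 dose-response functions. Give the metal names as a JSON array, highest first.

copper: f(T) = -0.080·(T−10) [T>10 °C] = -1.3120
  SO₂ term: 0.0053·3.7^0.26·exp(0.059·77-1.3120) = 0.1885
  Sd branch = 0.01025·Sd^0.27·e^(0.036·RH+0.049·T) = 1.387 μm/a
  sum: 0.1885 + 1.387 → r_corr = 1.575 μm/a
zinc: f(T) = -0.071·(T−10) [T>10 °C] = -1.1644
  SO₂ term: 0.0129·3.7^0.44·exp(0.046·77-1.1644) = 0.2473
  Sd branch = 0.0175·Sd^0.57·e^(0.008·RH+0.085·T) = 1.807 μm/a
  r_corr = 0.2473 + 1.807 = 2.054 μm/a
Ordering by μm/a: zinc (2.05) > copper (1.58)

["zinc", "copper"]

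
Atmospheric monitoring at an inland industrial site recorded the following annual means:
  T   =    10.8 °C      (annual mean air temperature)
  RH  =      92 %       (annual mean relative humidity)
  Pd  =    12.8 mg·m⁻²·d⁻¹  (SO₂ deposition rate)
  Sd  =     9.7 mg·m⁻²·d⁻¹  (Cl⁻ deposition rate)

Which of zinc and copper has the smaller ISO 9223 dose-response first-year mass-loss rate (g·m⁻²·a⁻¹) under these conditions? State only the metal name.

zinc

zinc: T>10 °C ⇒ hinge -0.071·(10.8−10) = -0.0568
  SO₂ term: 0.0129·12.8^0.44·exp(0.046·92-0.0568) = 2.576
  Cl⁻ term: 0.0175·9.7^0.57·exp(0.008·92+0.085·10.8) = 0.3341
  sum: 2.576 + 0.3341 → r_corr = 2.911 μm/a
  mass loss = 2.911 μm/a × 7.14 g/cm³ = 20.78 g·m⁻²·a⁻¹
copper: T>10 °C ⇒ hinge -0.080·(10.8−10) = -0.0640
  Pd branch = 0.0053·Pd^0.26·e^(0.059·RH+f) = 2.196 μm/a
  Cl⁻ term: 0.01025·9.7^0.27·exp(0.036·92+0.049·10.8) = 0.8818
  r_corr = 2.196 + 0.8818 = 3.078 μm/a
  mass loss = 3.078 μm/a × 8.96 g/cm³ = 27.58 g·m⁻²·a⁻¹
Ordering by g·m⁻²·a⁻¹: copper (27.6) > zinc (20.8)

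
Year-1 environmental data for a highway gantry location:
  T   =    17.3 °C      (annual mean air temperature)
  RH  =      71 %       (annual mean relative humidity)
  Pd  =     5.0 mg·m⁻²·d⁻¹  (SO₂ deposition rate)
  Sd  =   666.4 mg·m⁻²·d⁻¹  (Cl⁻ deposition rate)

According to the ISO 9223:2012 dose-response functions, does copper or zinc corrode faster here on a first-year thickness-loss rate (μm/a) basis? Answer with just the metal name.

zinc

copper: T>10 °C ⇒ hinge -0.080·(17.3−10) = -0.5840
  sulphur-dioxide contribution → 0.2962 μm/a
  chloride contribution → 1.784 μm/a
  total first-year rate 2.08 μm/a
zinc: temperature factor f = -0.071·(7.3) = -0.5183
  sulphur-dioxide contribution → 0.4087 μm/a
  chloride contribution → 5.469 μm/a
  total first-year rate 5.877 μm/a
Ordering by μm/a: zinc (5.88) > copper (2.08)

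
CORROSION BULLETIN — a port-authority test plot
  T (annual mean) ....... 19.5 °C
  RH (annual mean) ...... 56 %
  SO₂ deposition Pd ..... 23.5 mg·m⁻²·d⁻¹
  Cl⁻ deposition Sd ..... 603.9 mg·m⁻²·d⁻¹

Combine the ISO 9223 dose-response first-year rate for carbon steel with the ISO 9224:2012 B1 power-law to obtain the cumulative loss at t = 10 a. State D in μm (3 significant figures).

D(10) = 305 μm

carbon steel: temperature factor f = -0.054·(9.5) = -0.5130
  Pd branch = 1.77·Pd^0.52·e^(0.02·RH+f) = 16.77 μm/a
  Sd branch = 0.102·Sd^0.62·e^(0.033·RH+0.04·T) = 74.84 μm/a
  r_corr = 16.77 + 74.84 = 91.61 μm/a
Power-law: D(10) = r_corr · 10^0.523
  D(10) = 91.61 × 10^0.523 = 91.61 × 3.334 = 305.4 μm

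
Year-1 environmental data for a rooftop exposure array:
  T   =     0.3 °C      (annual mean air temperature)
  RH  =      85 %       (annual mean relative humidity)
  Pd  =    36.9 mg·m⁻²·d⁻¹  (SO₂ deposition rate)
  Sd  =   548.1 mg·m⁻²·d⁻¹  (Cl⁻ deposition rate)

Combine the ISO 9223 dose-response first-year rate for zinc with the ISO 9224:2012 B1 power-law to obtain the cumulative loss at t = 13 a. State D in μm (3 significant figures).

zinc: temperature factor f = +0.038·(-9.7) = -0.3686
  Pd branch = 0.0129·Pd^0.44·e^(0.046·RH+f) = 2.178 μm/a
  Sd branch = 0.0175·Sd^0.57·e^(0.008·RH+0.085·T) = 1.29 μm/a
  r_corr = 2.178 + 1.29 = 3.468 μm/a
Power-law: D(13) = r_corr · 13^0.813
  D(13) = 3.468 × 13^0.813 = 3.468 × 8.047 = 27.91 μm

D(13) = 27.9 μm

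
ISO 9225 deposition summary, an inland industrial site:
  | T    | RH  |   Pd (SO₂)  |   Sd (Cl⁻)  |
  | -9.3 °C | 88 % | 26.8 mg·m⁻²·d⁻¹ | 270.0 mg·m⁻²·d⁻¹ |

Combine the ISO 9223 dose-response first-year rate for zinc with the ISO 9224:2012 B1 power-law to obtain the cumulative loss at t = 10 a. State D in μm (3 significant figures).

D(10) = 12.3 μm

zinc: T≤10 °C ⇒ hinge +0.038·(-9.3−10) = -0.7334
  sulphur-dioxide contribution → 1.508 μm/a
  chloride contribution → 0.3903 μm/a
  ⇒ r_corr(zinc) = 1.899 μm/a
ISO 9224: D(t) = r_corr · t^b with b = 0.813 (zinc, B1)
  D(10) = 1.899 × 10^0.813 = 1.899 × 6.501 = 12.34 μm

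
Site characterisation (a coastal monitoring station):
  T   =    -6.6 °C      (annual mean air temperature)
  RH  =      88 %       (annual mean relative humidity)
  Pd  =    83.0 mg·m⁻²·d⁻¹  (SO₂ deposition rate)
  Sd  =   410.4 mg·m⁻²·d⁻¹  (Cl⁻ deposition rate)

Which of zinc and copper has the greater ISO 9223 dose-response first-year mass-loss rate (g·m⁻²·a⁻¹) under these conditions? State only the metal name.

zinc

zinc: temperature factor f = +0.038·(-16.6) = -0.6308
  sulphur-dioxide contribution → 2.748 μm/a
  chloride contribution → 0.6233 μm/a
  total first-year rate 3.372 μm/a
  mass loss = 3.372 μm/a × 7.14 g/cm³ = 24.07 g·m⁻²·a⁻¹
copper: temperature factor f = +0.126·(-16.6) = -2.0916
  sulphur-dioxide contribution → 0.3713 μm/a
  chloride contribution → 0.8947 μm/a
  ⇒ r_corr(copper) = 1.266 μm/a
  mass loss = 1.266 μm/a × 8.96 g/cm³ = 11.34 g·m⁻²·a⁻¹
Ordering by g·m⁻²·a⁻¹: zinc (24.1) > copper (11.3)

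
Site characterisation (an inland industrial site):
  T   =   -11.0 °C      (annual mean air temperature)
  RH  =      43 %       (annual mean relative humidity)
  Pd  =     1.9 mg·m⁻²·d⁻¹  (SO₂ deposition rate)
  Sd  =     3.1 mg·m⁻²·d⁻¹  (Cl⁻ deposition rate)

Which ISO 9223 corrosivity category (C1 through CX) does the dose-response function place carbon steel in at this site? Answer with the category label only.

C1

carbon steel: temperature factor f = +0.150·(-21.0) = -3.1500
  Pd branch = 1.77·Pd^0.52·e^(0.02·RH+f) = 0.2503 μm/a
  Cl⁻ term: 0.102·3.1^0.62·exp(0.033·43+0.04·-11.0) = 0.5475
  r_corr = 0.2503 + 0.5475 = 0.7978 μm/a
ISO 9223 Table 2 (carbon steel): 0 < 0.798 ≤ 1.3 μm/a ⇒ C1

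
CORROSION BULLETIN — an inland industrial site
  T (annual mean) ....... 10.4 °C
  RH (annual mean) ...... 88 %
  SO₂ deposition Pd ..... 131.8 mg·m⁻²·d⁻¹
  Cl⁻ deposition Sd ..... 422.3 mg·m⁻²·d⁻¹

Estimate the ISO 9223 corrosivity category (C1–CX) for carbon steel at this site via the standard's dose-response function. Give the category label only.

carbon steel: temperature factor f = -0.054·(0.4) = -0.0216
  Pd branch = 1.77·Pd^0.52·e^(0.02·RH+f) = 127.4 μm/a
  Cl⁻ term: 0.102·422.3^0.62·exp(0.033·88+0.04·10.4) = 119.8
  r_corr = 127.4 + 119.8 = 247.2 μm/a
Category bounds: 200…700 μm/a bracket r_corr ⇒ CX

CX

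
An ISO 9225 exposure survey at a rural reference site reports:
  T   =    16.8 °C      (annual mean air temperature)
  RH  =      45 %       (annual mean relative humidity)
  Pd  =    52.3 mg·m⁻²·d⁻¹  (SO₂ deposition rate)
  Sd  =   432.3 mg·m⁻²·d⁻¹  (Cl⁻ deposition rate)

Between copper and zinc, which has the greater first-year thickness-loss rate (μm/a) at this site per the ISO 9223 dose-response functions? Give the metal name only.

copper: temperature factor f = -0.080·(6.8) = -0.5440
  sulphur-dioxide contribution → 0.1224 μm/a
  chloride contribution → 0.6074 μm/a
  ⇒ r_corr(copper) = 0.7298 μm/a
zinc: T>10 °C ⇒ hinge -0.071·(16.8−10) = -0.4828
  sulphur-dioxide contribution → 0.3598 μm/a
  chloride contribution → 3.326 μm/a
  ⇒ r_corr(zinc) = 3.686 μm/a
Ordering by μm/a: zinc (3.69) > copper (0.73)

zinc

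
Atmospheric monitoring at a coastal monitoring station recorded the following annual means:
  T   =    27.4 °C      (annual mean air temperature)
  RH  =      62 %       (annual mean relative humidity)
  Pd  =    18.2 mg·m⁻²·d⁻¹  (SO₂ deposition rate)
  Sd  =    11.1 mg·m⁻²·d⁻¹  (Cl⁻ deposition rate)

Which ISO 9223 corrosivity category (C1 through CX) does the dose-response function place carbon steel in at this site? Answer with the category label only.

carbon steel: f(T) = -0.054·(T−10) [T>10 °C] = -0.9396
  Pd branch = 1.77·Pd^0.52·e^(0.02·RH+f) = 10.81 μm/a
  Sd branch = 0.102·Sd^0.62·e^(0.033·RH+0.04·T) = 10.5 μm/a
  r_corr = 10.81 + 10.5 = 21.31 μm/a
Category bounds: 1.3…25 μm/a bracket r_corr ⇒ C2

C2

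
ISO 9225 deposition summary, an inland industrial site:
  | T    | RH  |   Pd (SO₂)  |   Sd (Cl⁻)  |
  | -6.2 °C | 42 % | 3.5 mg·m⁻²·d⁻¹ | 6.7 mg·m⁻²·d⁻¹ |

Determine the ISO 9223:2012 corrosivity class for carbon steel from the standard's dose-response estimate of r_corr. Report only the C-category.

carbon steel: f(T) = +0.150·(T−10) [T≤10 °C] = -2.4300
  Pd branch = 1.77·Pd^0.52·e^(0.02·RH+f) = 0.6924 μm/a
  Cl⁻ term: 0.102·6.7^0.62·exp(0.033·42+0.04·-6.2) = 1.035
  sum: 0.6924 + 1.035 → r_corr = 1.728 μm/a
Category bounds: 1.3…25 μm/a bracket r_corr ⇒ C2

C2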